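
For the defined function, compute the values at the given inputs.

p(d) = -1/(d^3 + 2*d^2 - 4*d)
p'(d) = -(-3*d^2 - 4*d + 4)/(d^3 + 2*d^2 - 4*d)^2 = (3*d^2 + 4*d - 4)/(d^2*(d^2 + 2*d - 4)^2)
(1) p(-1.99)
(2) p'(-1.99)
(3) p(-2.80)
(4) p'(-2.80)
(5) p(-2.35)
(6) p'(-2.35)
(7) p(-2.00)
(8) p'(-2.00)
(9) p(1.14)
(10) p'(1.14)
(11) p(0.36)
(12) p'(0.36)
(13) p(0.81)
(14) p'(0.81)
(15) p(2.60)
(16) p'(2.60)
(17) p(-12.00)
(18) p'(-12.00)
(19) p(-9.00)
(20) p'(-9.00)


(1) = -0.13
(2) = -0.00
(3) = -0.20
(4) = 0.34
(5) = -0.13
(6) = 0.06
(7) = -0.12
(8) = 0.00
(9) = 2.09
(10) = 19.41
(11) = 0.88
(12) = -1.69
(13) = 0.72
(14) = 0.62
(15) = -0.05
(16) = 0.06
(17) = 0.00
(18) = 0.00
(19) = 0.00
(20) = 0.00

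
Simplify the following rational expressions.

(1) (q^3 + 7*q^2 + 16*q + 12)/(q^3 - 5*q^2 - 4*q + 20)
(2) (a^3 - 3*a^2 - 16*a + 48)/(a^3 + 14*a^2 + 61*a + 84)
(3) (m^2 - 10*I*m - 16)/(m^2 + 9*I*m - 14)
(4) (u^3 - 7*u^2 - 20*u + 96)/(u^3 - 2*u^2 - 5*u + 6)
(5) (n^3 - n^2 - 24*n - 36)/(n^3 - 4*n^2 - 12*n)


(1) = (q^2 + 5*q + 6)/(q^2 - 7*q + 10)
(2) = (a^2 - 7*a + 12)/(a^2 + 10*a + 21)
(3) = (m^2 - 10*I*m - 16)/(m^2 + 9*I*m - 14)
(4) = (u^2 - 4*u - 32)/(u^2 + u - 2)
(5) = (n + 3)/n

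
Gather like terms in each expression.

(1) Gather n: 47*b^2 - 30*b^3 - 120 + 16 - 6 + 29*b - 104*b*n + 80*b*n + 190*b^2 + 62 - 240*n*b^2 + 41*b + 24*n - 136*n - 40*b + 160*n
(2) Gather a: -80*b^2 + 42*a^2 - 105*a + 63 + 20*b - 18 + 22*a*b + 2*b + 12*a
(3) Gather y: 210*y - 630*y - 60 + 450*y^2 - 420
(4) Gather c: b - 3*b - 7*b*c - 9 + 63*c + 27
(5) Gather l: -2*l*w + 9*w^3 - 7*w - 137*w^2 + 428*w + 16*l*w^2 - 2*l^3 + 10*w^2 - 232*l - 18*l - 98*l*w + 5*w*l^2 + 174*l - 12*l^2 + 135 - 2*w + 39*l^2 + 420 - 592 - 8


(1) = -30*b^3 + 237*b^2 + 30*b + n*(-240*b^2 - 24*b + 48) - 48
(2) = 42*a^2 + a*(22*b - 93) - 80*b^2 + 22*b + 45
(3) = 450*y^2 - 420*y - 480
(4) = -2*b + c*(63 - 7*b) + 18
(5) = -2*l^3 + l^2*(5*w + 27) + l*(16*w^2 - 100*w - 76) + 9*w^3 - 127*w^2 + 419*w - 45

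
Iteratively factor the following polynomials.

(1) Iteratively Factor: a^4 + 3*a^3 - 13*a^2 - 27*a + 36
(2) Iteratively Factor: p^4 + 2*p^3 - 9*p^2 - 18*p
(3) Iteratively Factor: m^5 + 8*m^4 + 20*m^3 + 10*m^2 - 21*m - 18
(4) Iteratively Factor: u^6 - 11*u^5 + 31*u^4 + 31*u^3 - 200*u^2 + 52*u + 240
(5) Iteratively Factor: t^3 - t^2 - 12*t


(1) = (a - 1)*(a^3 + 4*a^2 - 9*a - 36) = (a - 1)*(a + 3)*(a^2 + a - 12) = (a - 1)*(a + 3)*(a + 4)*(a - 3)
(2) = (p + 2)*(p^3 - 9*p) = (p + 2)*(p + 3)*(p^2 - 3*p) = p*(p + 2)*(p + 3)*(p - 3)
(3) = (m + 2)*(m^4 + 6*m^3 + 8*m^2 - 6*m - 9) = (m - 1)*(m + 2)*(m^3 + 7*m^2 + 15*m + 9) = (m - 1)*(m + 2)*(m + 3)*(m^2 + 4*m + 3) = (m - 1)*(m + 2)*(m + 3)^2*(m + 1)
(4) = (u + 2)*(u^5 - 13*u^4 + 57*u^3 - 83*u^2 - 34*u + 120) = (u - 2)*(u + 2)*(u^4 - 11*u^3 + 35*u^2 - 13*u - 60) = (u - 4)*(u - 2)*(u + 2)*(u^3 - 7*u^2 + 7*u + 15) = (u - 4)*(u - 3)*(u - 2)*(u + 2)*(u^2 - 4*u - 5) = (u - 5)*(u - 4)*(u - 3)*(u - 2)*(u + 2)*(u + 1)
(5) = (t - 4)*(t^2 + 3*t) = (t - 4)*(t + 3)*(t)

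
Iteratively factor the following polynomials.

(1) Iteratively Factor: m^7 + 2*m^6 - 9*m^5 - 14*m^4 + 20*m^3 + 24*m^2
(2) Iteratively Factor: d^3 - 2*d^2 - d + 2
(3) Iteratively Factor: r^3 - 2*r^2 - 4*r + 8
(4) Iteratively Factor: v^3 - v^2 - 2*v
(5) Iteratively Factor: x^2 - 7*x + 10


(1) = (m + 3)*(m^6 - m^5 - 6*m^4 + 4*m^3 + 8*m^2) = m*(m + 3)*(m^5 - m^4 - 6*m^3 + 4*m^2 + 8*m) = m*(m - 2)*(m + 3)*(m^4 + m^3 - 4*m^2 - 4*m) = m*(m - 2)^2*(m + 3)*(m^3 + 3*m^2 + 2*m) = m^2*(m - 2)^2*(m + 3)*(m^2 + 3*m + 2) = m^2*(m - 2)^2*(m + 2)*(m + 3)*(m + 1)
(2) = (d - 1)*(d^2 - d - 2) = (d - 1)*(d + 1)*(d - 2)
(3) = (r - 2)*(r^2 - 4) = (r - 2)*(r + 2)*(r - 2)
(4) = (v + 1)*(v^2 - 2*v) = (v - 2)*(v + 1)*(v)
(5) = (x - 5)*(x - 2)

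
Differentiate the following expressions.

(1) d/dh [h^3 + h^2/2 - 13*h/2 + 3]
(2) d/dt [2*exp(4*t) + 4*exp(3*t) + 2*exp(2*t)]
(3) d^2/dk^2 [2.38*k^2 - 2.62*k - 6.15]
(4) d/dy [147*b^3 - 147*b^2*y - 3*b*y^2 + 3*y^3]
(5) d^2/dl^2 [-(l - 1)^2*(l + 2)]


(1) = 3*h^2 + h - 13/2
(2) = (8*exp(2*t) + 12*exp(t) + 4)*exp(2*t)
(3) = 4.76000000000000
(4) = -147*b^2 - 6*b*y + 9*y^2
(5) = -6*l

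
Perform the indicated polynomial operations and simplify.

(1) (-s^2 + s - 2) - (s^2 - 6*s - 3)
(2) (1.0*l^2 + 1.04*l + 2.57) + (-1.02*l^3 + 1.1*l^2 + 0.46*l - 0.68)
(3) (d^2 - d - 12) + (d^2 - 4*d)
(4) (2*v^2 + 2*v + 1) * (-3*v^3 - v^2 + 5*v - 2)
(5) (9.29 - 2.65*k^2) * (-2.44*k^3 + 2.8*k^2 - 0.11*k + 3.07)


(1) = -2*s^2 + 7*s + 1
(2) = -1.02*l^3 + 2.1*l^2 + 1.5*l + 1.89
(3) = 2*d^2 - 5*d - 12
(4) = -6*v^5 - 8*v^4 + 5*v^3 + 5*v^2 + v - 2
(5) = 6.466*k^5 - 7.42*k^4 - 22.3761*k^3 + 17.8765*k^2 - 1.0219*k + 28.5203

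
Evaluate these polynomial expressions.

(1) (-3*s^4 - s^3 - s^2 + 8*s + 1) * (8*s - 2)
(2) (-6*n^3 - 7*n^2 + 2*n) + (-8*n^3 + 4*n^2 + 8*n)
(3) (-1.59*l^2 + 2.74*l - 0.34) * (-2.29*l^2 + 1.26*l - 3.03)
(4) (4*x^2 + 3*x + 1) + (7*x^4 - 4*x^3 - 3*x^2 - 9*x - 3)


(1) = -24*s^5 - 2*s^4 - 6*s^3 + 66*s^2 - 8*s - 2
(2) = -14*n^3 - 3*n^2 + 10*n
(3) = 3.6411*l^4 - 8.278*l^3 + 9.0487*l^2 - 8.7306*l + 1.0302
(4) = 7*x^4 - 4*x^3 + x^2 - 6*x - 2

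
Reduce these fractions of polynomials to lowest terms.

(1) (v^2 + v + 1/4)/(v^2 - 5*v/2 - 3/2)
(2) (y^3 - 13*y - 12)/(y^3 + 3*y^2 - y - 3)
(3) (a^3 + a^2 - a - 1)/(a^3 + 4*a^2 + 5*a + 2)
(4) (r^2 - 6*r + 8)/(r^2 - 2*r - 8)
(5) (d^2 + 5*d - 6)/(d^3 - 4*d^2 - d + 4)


(1) = (2*v + 1)/(2*v - 6)
(2) = (y - 4)/(y - 1)
(3) = (a - 1)/(a + 2)
(4) = (r - 2)/(r + 2)
(5) = (d + 6)/(d^2 - 3*d - 4)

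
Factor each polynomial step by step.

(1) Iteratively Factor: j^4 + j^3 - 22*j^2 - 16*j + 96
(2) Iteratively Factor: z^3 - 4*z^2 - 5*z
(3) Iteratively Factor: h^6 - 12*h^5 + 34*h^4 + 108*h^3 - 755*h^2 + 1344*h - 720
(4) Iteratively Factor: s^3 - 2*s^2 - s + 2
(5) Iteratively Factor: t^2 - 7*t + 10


(1) = (j - 2)*(j^3 + 3*j^2 - 16*j - 48) = (j - 2)*(j + 3)*(j^2 - 16) = (j - 2)*(j + 3)*(j + 4)*(j - 4)
(2) = (z - 5)*(z^2 + z) = (z - 5)*(z + 1)*(z)
(3) = (h - 4)*(h^5 - 8*h^4 + 2*h^3 + 116*h^2 - 291*h + 180) = (h - 5)*(h - 4)*(h^4 - 3*h^3 - 13*h^2 + 51*h - 36) = (h - 5)*(h - 4)*(h - 3)*(h^3 - 13*h + 12) = (h - 5)*(h - 4)*(h - 3)*(h - 1)*(h^2 + h - 12) = (h - 5)*(h - 4)*(h - 3)^2*(h - 1)*(h + 4)
(4) = (s - 1)*(s^2 - s - 2) = (s - 2)*(s - 1)*(s + 1)
(5) = (t - 2)*(t - 5)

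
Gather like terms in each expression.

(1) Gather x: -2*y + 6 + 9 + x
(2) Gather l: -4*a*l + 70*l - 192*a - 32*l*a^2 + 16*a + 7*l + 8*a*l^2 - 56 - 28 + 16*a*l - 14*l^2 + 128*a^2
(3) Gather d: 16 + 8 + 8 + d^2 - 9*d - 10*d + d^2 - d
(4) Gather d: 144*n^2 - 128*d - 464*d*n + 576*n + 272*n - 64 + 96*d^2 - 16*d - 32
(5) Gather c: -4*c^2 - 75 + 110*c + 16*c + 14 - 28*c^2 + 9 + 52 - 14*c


(1) = x - 2*y + 15
(2) = 128*a^2 - 176*a + l^2*(8*a - 14) + l*(-32*a^2 + 12*a + 77) - 84
(3) = 2*d^2 - 20*d + 32
(4) = 96*d^2 + d*(-464*n - 144) + 144*n^2 + 848*n - 96
(5) = -32*c^2 + 112*c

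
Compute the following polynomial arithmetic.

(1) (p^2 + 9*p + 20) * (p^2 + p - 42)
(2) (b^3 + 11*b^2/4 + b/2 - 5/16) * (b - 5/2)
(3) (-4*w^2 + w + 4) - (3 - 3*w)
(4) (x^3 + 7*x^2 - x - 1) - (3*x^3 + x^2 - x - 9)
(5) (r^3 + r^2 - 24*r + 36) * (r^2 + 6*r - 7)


(1) = p^4 + 10*p^3 - 13*p^2 - 358*p - 840
(2) = b^4 + b^3/4 - 51*b^2/8 - 25*b/16 + 25/32
(3) = -4*w^2 + 4*w + 1
(4) = -2*x^3 + 6*x^2 + 8
(5) = r^5 + 7*r^4 - 25*r^3 - 115*r^2 + 384*r - 252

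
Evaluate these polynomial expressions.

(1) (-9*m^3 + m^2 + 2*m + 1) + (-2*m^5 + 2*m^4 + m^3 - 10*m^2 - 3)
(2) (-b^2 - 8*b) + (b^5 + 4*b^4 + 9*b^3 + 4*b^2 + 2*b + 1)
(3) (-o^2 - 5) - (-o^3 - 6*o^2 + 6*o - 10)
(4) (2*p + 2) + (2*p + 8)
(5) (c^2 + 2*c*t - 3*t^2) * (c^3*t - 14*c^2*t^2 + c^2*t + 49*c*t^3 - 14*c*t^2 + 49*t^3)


(1) = -2*m^5 + 2*m^4 - 8*m^3 - 9*m^2 + 2*m - 2
(2) = b^5 + 4*b^4 + 9*b^3 + 3*b^2 - 6*b + 1
(3) = o^3 + 5*o^2 - 6*o + 5
(4) = 4*p + 10
(5) = c^5*t - 12*c^4*t^2 + c^4*t + 18*c^3*t^3 - 12*c^3*t^2 + 140*c^2*t^4 + 18*c^2*t^3 - 147*c*t^5 + 140*c*t^4 - 147*t^5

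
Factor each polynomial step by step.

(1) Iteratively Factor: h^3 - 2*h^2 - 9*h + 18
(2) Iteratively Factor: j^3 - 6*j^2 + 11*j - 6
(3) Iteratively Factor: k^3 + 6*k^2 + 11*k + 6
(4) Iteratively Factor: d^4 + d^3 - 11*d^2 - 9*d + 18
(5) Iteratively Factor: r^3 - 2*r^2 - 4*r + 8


(1) = (h - 2)*(h^2 - 9) = (h - 2)*(h + 3)*(h - 3)
(2) = (j - 1)*(j^2 - 5*j + 6) = (j - 3)*(j - 1)*(j - 2)
(3) = (k + 2)*(k^2 + 4*k + 3) = (k + 1)*(k + 2)*(k + 3)
(4) = (d + 3)*(d^3 - 2*d^2 - 5*d + 6) = (d - 1)*(d + 3)*(d^2 - d - 6) = (d - 3)*(d - 1)*(d + 3)*(d + 2)
(5) = (r - 2)*(r^2 - 4) = (r - 2)*(r + 2)*(r - 2)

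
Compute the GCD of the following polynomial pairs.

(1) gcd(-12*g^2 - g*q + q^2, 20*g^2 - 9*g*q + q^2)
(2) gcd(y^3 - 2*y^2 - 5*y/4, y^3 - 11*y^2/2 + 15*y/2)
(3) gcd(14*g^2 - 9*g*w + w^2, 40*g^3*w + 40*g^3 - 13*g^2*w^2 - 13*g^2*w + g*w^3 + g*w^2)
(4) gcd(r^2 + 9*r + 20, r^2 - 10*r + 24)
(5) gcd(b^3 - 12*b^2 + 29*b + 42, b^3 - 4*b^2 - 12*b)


(1) = -4*g + q
(2) = y^2 - 5*y/2
(3) = gcd((-7*g + w)*(-2*g + w), (-8*g + w)*(-5*g + w)*(g*w + g)) = 1
(4) = gcd((r + 4)*(r + 5), (r - 6)*(r - 4)) = 1
(5) = gcd((b - 7)*(b - 6)*(b + 1), b*(b - 6)*(b + 2)) = b - 6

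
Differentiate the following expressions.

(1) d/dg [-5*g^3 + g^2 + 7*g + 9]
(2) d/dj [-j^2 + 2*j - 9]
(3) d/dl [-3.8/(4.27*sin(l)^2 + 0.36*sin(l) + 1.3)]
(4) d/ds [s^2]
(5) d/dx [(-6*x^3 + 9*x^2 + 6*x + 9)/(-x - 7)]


(1) = -15*g^2 + 2*g + 7
(2) = 2 - 2*j
(3) = (32.452*sin(l) + 1.368)*cos(l)/(4.27*sin(l)^2 + 0.36*sin(l) + 1.3)^2
(4) = 2*s
(5) = 3*(4*x^3 + 39*x^2 - 42*x - 11)/(x^2 + 14*x + 49)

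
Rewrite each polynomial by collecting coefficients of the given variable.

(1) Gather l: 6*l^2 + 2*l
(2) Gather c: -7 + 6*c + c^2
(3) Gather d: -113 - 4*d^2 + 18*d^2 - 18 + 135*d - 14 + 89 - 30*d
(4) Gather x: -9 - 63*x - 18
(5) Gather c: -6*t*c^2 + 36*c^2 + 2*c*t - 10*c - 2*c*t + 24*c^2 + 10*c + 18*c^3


(1) = 6*l^2 + 2*l
(2) = c^2 + 6*c - 7
(3) = 14*d^2 + 105*d - 56
(4) = -63*x - 27
(5) = 18*c^3 + c^2*(60 - 6*t)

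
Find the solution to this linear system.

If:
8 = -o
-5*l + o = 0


Then:
l = -8/5
o = -8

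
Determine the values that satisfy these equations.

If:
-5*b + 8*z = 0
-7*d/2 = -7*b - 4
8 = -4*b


Then:
b = -2
d = -20/7
z = -5/4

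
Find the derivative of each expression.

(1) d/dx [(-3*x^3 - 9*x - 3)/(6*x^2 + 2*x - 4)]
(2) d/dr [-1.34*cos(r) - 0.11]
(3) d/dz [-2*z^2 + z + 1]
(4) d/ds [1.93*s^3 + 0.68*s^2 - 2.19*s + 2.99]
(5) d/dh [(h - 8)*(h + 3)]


(1) = 3*(-3*x^4 - 2*x^3 + 15*x^2 + 6*x + 7)/(2*(9*x^4 + 6*x^3 - 11*x^2 - 4*x + 4))
(2) = 1.34*sin(r)
(3) = 1 - 4*z
(4) = 5.79*s^2 + 1.36*s - 2.19
(5) = 2*h - 5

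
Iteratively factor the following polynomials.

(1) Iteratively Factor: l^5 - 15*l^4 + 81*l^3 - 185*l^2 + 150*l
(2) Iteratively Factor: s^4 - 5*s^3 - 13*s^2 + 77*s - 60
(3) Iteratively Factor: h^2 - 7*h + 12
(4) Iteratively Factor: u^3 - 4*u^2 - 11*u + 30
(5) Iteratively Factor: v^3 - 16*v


(1) = (l - 5)*(l^4 - 10*l^3 + 31*l^2 - 30*l) = (l - 5)*(l - 3)*(l^3 - 7*l^2 + 10*l) = (l - 5)*(l - 3)*(l - 2)*(l^2 - 5*l) = l*(l - 5)*(l - 3)*(l - 2)*(l - 5)
(2) = (s - 3)*(s^3 - 2*s^2 - 19*s + 20) = (s - 3)*(s + 4)*(s^2 - 6*s + 5) = (s - 3)*(s - 1)*(s + 4)*(s - 5)
(3) = (h - 3)*(h - 4)
(4) = (u - 5)*(u^2 + u - 6) = (u - 5)*(u + 3)*(u - 2)
(5) = (v - 4)*(v^2 + 4*v) = v*(v - 4)*(v + 4)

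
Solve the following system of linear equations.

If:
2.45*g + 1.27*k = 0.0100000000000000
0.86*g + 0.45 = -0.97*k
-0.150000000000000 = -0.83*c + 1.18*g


Then:
c = 0.82
g = 0.45
k = -0.87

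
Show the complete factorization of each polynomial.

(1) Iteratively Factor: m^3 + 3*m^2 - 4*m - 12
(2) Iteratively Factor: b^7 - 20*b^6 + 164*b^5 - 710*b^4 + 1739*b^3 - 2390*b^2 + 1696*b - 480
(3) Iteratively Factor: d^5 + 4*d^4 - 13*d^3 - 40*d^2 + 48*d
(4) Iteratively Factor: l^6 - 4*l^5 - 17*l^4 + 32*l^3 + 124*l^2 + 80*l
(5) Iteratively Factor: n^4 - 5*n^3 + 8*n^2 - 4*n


(1) = (m + 2)*(m^2 + m - 6) = (m + 2)*(m + 3)*(m - 2)
(2) = (b - 1)*(b^6 - 19*b^5 + 145*b^4 - 565*b^3 + 1174*b^2 - 1216*b + 480) = (b - 2)*(b - 1)*(b^5 - 17*b^4 + 111*b^3 - 343*b^2 + 488*b - 240) = (b - 3)*(b - 2)*(b - 1)*(b^4 - 14*b^3 + 69*b^2 - 136*b + 80) = (b - 3)*(b - 2)*(b - 1)^2*(b^3 - 13*b^2 + 56*b - 80) = (b - 5)*(b - 3)*(b - 2)*(b - 1)^2*(b^2 - 8*b + 16) = (b - 5)*(b - 4)*(b - 3)*(b - 2)*(b - 1)^2*(b - 4)
(3) = (d - 3)*(d^4 + 7*d^3 + 8*d^2 - 16*d) = d*(d - 3)*(d^3 + 7*d^2 + 8*d - 16) = d*(d - 3)*(d + 4)*(d^2 + 3*d - 4) = d*(d - 3)*(d - 1)*(d + 4)*(d + 4)
(4) = (l - 4)*(l^5 - 17*l^3 - 36*l^2 - 20*l) = (l - 4)*(l + 2)*(l^4 - 2*l^3 - 13*l^2 - 10*l) = (l - 4)*(l + 2)^2*(l^3 - 4*l^2 - 5*l) = (l - 5)*(l - 4)*(l + 2)^2*(l^2 + l) = (l - 5)*(l - 4)*(l + 1)*(l + 2)^2*(l)
(5) = (n - 2)*(n^3 - 3*n^2 + 2*n) = (n - 2)^2*(n^2 - n) = (n - 2)^2*(n - 1)*(n)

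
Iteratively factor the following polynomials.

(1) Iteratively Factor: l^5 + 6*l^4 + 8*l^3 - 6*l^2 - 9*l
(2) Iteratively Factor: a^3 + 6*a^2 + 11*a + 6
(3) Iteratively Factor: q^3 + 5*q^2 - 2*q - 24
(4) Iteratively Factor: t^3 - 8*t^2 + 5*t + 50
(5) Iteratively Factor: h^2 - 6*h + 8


(1) = (l + 3)*(l^4 + 3*l^3 - l^2 - 3*l) = l*(l + 3)*(l^3 + 3*l^2 - l - 3) = l*(l + 3)^2*(l^2 - 1) = l*(l - 1)*(l + 3)^2*(l + 1)
(2) = (a + 2)*(a^2 + 4*a + 3) = (a + 1)*(a + 2)*(a + 3)
(3) = (q - 2)*(q^2 + 7*q + 12) = (q - 2)*(q + 4)*(q + 3)
(4) = (t + 2)*(t^2 - 10*t + 25) = (t - 5)*(t + 2)*(t - 5)
(5) = (h - 2)*(h - 4)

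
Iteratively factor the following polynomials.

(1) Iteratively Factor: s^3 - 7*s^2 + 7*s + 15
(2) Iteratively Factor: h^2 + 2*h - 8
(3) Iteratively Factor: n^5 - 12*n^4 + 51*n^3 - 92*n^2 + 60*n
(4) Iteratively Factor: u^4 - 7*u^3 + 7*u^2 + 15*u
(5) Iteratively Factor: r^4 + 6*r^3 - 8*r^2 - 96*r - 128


(1) = (s + 1)*(s^2 - 8*s + 15) = (s - 3)*(s + 1)*(s - 5)
(2) = (h + 4)*(h - 2)
(3) = (n - 3)*(n^4 - 9*n^3 + 24*n^2 - 20*n) = (n - 5)*(n - 3)*(n^3 - 4*n^2 + 4*n) = n*(n - 5)*(n - 3)*(n^2 - 4*n + 4) = n*(n - 5)*(n - 3)*(n - 2)*(n - 2)
(4) = (u + 1)*(u^3 - 8*u^2 + 15*u) = u*(u + 1)*(u^2 - 8*u + 15) = u*(u - 3)*(u + 1)*(u - 5)
(5) = (r + 4)*(r^3 + 2*r^2 - 16*r - 32) = (r - 4)*(r + 4)*(r^2 + 6*r + 8) = (r - 4)*(r + 4)^2*(r + 2)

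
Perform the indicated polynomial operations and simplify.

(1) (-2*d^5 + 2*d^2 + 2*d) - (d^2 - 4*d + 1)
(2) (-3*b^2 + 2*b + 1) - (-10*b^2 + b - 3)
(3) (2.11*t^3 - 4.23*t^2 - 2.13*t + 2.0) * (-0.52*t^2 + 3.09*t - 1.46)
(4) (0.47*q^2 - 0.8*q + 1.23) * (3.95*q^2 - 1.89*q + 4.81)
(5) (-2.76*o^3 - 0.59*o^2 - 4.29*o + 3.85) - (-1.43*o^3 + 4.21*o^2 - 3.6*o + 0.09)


(1) = -2*d^5 + d^2 + 6*d - 1
(2) = 7*b^2 + b + 4
(3) = -1.0972*t^5 + 8.7195*t^4 - 15.0437*t^3 - 1.4459*t^2 + 9.2898*t - 2.92
(4) = 1.8565*q^4 - 4.0483*q^3 + 8.6312*q^2 - 6.1727*q + 5.9163
(5) = -1.33*o^3 - 4.8*o^2 - 0.69*o + 3.76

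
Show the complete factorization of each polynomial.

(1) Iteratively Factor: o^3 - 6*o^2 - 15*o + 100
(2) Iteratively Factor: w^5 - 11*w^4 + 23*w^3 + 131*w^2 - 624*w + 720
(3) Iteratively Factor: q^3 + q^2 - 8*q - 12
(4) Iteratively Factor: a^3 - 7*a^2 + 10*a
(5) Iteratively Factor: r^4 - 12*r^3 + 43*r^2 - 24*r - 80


(1) = (o - 5)*(o^2 - o - 20) = (o - 5)^2*(o + 4)
(2) = (w + 4)*(w^4 - 15*w^3 + 83*w^2 - 201*w + 180) = (w - 3)*(w + 4)*(w^3 - 12*w^2 + 47*w - 60) = (w - 3)^2*(w + 4)*(w^2 - 9*w + 20) = (w - 5)*(w - 3)^2*(w + 4)*(w - 4)
(3) = (q - 3)*(q^2 + 4*q + 4) = (q - 3)*(q + 2)*(q + 2)
(4) = (a - 5)*(a^2 - 2*a) = a*(a - 5)*(a - 2)
(5) = (r - 4)*(r^3 - 8*r^2 + 11*r + 20) = (r - 5)*(r - 4)*(r^2 - 3*r - 4) = (r - 5)*(r - 4)^2*(r + 1)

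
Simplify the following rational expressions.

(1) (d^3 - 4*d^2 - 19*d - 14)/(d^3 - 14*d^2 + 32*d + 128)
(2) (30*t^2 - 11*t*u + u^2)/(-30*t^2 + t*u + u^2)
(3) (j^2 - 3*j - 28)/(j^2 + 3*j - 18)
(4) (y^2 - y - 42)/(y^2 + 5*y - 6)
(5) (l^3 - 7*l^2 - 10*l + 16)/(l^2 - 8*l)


(1) = (d^2 - 6*d - 7)/(d^2 - 16*d + 64)
(2) = (-6*t + u)/(6*t + u)
(3) = (j^2 - 3*j - 28)/(j^2 + 3*j - 18)
(4) = (y - 7)/(y - 1)
(5) = (l^2 + l - 2)/l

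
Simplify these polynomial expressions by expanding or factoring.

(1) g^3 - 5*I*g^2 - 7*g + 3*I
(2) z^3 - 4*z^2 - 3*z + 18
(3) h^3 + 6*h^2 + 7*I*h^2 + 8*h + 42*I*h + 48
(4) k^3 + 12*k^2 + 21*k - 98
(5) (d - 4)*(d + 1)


(1) = (g - 3*I)*(g - I)^2
(2) = (z - 3)^2*(z + 2)
(3) = (h + 6)*(h - I)*(h + 8*I)
(4) = (k - 2)*(k + 7)^2
(5) = d^2 - 3*d - 4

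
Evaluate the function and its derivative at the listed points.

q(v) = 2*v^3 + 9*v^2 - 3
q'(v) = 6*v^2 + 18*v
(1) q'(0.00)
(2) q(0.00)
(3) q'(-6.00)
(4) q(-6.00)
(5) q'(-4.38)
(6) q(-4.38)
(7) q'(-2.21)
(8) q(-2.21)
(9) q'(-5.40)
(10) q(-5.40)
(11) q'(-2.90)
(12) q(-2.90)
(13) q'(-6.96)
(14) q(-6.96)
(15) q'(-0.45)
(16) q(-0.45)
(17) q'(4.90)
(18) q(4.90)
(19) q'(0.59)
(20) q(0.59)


(1) = 0.00
(2) = -3.00
(3) = 108.00
(4) = -111.00
(5) = 36.27
(6) = 1.60
(7) = -10.48
(8) = 19.37
(9) = 77.76
(10) = -55.49
(11) = -1.74
(12) = 23.91
(13) = 165.37
(14) = -241.33
(15) = -6.88
(16) = -1.36
(17) = 232.26
(18) = 448.39
(19) = 12.71
(20) = 0.54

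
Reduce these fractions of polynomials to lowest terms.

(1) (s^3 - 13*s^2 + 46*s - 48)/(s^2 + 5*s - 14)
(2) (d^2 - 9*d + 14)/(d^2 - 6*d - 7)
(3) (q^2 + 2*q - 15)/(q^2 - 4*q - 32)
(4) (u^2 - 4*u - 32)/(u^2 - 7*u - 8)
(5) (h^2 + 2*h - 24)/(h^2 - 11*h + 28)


(1) = (s^2 - 11*s + 24)/(s + 7)
(2) = (d - 2)/(d + 1)
(3) = (q^2 + 2*q - 15)/(q^2 - 4*q - 32)
(4) = (u + 4)/(u + 1)
(5) = (h + 6)/(h - 7)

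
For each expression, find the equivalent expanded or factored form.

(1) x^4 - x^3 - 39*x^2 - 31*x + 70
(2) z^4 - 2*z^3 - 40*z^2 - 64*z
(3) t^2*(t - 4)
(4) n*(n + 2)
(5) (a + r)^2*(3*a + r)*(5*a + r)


(1) = (x - 7)*(x - 1)*(x + 2)*(x + 5)
(2) = z*(z - 8)*(z + 2)*(z + 4)
(3) = t^3 - 4*t^2
(4) = n^2 + 2*n
(5) = 15*a^4 + 38*a^3*r + 32*a^2*r^2 + 10*a*r^3 + r^4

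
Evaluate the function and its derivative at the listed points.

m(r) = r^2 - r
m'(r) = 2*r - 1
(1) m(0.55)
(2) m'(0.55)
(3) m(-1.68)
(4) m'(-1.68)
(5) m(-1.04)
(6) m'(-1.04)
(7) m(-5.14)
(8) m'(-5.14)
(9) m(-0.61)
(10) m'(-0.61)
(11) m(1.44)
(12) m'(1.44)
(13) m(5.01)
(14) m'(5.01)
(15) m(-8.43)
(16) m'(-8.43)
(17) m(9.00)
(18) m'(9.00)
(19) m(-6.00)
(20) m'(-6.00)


(1) = -0.25
(2) = 0.10
(3) = 4.50
(4) = -4.36
(5) = 2.12
(6) = -3.08
(7) = 31.56
(8) = -11.28
(9) = 0.98
(10) = -2.22
(11) = 0.63
(12) = 1.88
(13) = 20.09
(14) = 9.02
(15) = 79.49
(16) = -17.86
(17) = 72.00
(18) = 17.00
(19) = 42.00
(20) = -13.00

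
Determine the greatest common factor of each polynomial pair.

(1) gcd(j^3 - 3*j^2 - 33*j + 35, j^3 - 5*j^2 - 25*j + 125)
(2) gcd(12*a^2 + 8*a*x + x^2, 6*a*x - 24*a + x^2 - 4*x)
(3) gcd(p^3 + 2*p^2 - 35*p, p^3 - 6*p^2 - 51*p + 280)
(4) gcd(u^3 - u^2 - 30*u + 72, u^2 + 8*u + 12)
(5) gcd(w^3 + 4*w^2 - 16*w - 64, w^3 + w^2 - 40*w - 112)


(1) = j + 5
(2) = gcd((2*a + x)*(6*a + x), (6*a + x)*(x - 4)) = 6*a + x
(3) = p^2 + 2*p - 35
(4) = gcd((u - 4)*(u - 3)*(u + 6), (u + 2)*(u + 6)) = u + 6
(5) = w^2 + 8*w + 16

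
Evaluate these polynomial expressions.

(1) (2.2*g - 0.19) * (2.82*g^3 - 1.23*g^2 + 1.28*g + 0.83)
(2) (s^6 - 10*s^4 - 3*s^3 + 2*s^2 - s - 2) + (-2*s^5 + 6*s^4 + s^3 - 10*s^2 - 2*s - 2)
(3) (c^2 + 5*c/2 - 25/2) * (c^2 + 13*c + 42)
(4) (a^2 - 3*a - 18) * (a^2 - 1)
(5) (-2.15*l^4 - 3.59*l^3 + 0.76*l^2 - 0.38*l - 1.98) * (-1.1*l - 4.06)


(1) = 6.204*g^4 - 3.2418*g^3 + 3.0497*g^2 + 1.5828*g - 0.1577
(2) = s^6 - 2*s^5 - 4*s^4 - 2*s^3 - 8*s^2 - 3*s - 4
(3) = c^4 + 31*c^3/2 + 62*c^2 - 115*c/2 - 525
(4) = a^4 - 3*a^3 - 19*a^2 + 3*a + 18
(5) = 2.365*l^5 + 12.678*l^4 + 13.7394*l^3 - 2.6676*l^2 + 3.7208*l + 8.0388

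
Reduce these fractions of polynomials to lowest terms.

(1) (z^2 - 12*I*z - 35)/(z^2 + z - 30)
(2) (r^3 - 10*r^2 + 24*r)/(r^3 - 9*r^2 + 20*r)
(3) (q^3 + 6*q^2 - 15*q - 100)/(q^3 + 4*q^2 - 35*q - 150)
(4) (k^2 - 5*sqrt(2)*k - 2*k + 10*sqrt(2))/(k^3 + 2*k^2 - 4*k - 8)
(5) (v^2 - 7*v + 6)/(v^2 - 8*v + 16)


(1) = (z^2 - 12*I*z - 35)/(z^2 + z - 30)
(2) = (r - 6)/(r - 5)
(3) = (q - 4)/(q - 6)
(4) = (k - 5*sqrt(2))/(k^2 + 4*k + 4)
(5) = (v^2 - 7*v + 6)/(v^2 - 8*v + 16)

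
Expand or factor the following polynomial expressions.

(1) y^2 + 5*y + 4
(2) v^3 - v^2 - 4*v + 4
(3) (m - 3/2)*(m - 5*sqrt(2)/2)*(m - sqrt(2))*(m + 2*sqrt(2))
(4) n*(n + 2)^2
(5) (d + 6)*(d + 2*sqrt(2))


(1) = (y + 1)*(y + 4)
(2) = (v - 2)*(v - 1)*(v + 2)
(3) = m^4 - 3*sqrt(2)*m^3/2 - 3*m^3/2 - 9*m^2 + 9*sqrt(2)*m^2/4 + 27*m/2 + 10*sqrt(2)*m - 15*sqrt(2)
(4) = n^3 + 4*n^2 + 4*n
(5) = d^2 + 2*sqrt(2)*d + 6*d + 12*sqrt(2)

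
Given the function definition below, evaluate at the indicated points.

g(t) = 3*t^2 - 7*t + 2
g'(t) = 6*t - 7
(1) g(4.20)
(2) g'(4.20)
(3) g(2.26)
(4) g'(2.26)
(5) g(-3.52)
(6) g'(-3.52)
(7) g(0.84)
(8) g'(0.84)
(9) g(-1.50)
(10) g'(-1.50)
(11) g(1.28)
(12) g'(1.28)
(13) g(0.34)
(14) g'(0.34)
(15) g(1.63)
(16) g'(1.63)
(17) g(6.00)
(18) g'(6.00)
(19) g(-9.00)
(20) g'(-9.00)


(1) = 25.52
(2) = 18.20
(3) = 1.50
(4) = 6.56
(5) = 63.81
(6) = -28.12
(7) = -1.76
(8) = -1.96
(9) = 19.25
(10) = -16.00
(11) = -2.04
(12) = 0.68
(13) = -0.03
(14) = -4.96
(15) = -1.44
(16) = 2.78
(17) = 68.00
(18) = 29.00
(19) = 308.00
(20) = -61.00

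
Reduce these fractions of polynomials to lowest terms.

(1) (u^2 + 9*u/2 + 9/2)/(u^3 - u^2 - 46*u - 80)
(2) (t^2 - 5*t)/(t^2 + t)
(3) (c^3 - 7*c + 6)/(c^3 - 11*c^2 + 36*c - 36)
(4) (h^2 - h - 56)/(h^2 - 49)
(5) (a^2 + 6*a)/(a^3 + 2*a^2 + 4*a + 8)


(1) = (2*u^2 + 9*u + 9)/(2*u^3 - 2*u^2 - 92*u - 160)
(2) = (t - 5)/(t + 1)
(3) = (c^2 + 2*c - 3)/(c^2 - 9*c + 18)
(4) = (h - 8)/(h - 7)
(5) = (a^2 + 6*a)/(a^3 + 2*a^2 + 4*a + 8)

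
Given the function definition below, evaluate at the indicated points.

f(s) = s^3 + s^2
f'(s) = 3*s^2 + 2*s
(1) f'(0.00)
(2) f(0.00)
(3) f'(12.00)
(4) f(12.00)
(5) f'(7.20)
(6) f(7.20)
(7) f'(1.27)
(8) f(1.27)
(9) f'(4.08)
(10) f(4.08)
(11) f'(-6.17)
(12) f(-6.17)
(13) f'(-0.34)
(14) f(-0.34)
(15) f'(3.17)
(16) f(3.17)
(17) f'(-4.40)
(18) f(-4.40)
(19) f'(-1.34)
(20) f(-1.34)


(1) = 0.00
(2) = 0.00
(3) = 456.00
(4) = 1872.00
(5) = 169.92
(6) = 425.09
(7) = 7.38
(8) = 3.66
(9) = 58.10
(10) = 84.56
(11) = 101.87
(12) = -196.82
(13) = -0.33
(14) = 0.08
(15) = 36.49
(16) = 41.90
(17) = 49.28
(18) = -65.82
(19) = 2.71
(20) = -0.61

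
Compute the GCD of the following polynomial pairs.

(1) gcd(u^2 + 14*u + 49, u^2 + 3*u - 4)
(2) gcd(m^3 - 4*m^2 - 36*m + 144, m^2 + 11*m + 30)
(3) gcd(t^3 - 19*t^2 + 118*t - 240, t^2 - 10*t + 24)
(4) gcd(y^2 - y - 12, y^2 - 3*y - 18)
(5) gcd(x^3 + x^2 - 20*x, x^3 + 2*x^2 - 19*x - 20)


(1) = gcd((u + 7)^2, (u - 1)*(u + 4)) = 1
(2) = gcd((m - 6)*(m - 4)*(m + 6), (m + 5)*(m + 6)) = m + 6
(3) = gcd((t - 8)*(t - 6)*(t - 5), (t - 6)*(t - 4)) = t - 6
(4) = y + 3
(5) = gcd(x*(x - 4)*(x + 5), (x - 4)*(x + 1)*(x + 5)) = x^2 + x - 20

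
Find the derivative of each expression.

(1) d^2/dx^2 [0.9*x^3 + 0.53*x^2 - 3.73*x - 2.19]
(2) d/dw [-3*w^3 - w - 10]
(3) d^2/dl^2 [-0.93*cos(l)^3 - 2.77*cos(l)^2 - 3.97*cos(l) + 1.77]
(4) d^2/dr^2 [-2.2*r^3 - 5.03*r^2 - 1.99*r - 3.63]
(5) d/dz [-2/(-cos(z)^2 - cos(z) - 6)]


(1) = 5.4*x + 1.06
(2) = -9*w^2 - 1
(3) = 4.6675*cos(l) + 5.54*cos(2*l) + 2.0925*cos(3*l)
(4) = -13.2*r - 10.06
(5) = 2*(2*cos(z) + 1)*sin(z)/(cos(z)^2 + cos(z) + 6)^2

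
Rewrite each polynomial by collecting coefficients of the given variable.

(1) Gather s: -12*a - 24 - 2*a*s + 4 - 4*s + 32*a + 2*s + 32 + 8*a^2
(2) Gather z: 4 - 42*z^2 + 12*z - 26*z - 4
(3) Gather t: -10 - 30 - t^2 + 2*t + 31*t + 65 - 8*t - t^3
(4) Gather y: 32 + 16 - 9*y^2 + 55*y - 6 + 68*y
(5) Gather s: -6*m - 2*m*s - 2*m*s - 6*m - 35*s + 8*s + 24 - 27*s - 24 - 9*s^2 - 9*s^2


(1) = 8*a^2 + 20*a + s*(-2*a - 2) + 12
(2) = -42*z^2 - 14*z
(3) = -t^3 - t^2 + 25*t + 25
(4) = -9*y^2 + 123*y + 42
(5) = -12*m - 18*s^2 + s*(-4*m - 54)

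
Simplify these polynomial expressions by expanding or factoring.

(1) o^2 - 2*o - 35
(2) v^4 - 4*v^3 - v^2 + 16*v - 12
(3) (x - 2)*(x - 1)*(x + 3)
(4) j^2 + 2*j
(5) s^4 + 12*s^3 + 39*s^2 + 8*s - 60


(1) = (o - 7)*(o + 5)
(2) = (v - 3)*(v - 2)*(v - 1)*(v + 2)
(3) = x^3 - 7*x + 6
(4) = j*(j + 2)
(5) = (s - 1)*(s + 2)*(s + 5)*(s + 6)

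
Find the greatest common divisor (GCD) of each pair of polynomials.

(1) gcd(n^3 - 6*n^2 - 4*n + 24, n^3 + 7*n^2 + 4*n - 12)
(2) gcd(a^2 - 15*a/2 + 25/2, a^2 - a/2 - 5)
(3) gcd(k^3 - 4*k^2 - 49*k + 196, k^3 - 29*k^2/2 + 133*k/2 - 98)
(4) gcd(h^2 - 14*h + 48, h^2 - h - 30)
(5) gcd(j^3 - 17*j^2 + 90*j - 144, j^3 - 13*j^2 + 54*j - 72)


(1) = n + 2
(2) = a - 5/2
(3) = gcd((k - 7)*(k - 4)*(k + 7), (k - 7)*(k - 4)*(k - 7/2)) = k^2 - 11*k + 28
(4) = h - 6
(5) = gcd((j - 8)*(j - 6)*(j - 3), (j - 6)*(j - 4)*(j - 3)) = j^2 - 9*j + 18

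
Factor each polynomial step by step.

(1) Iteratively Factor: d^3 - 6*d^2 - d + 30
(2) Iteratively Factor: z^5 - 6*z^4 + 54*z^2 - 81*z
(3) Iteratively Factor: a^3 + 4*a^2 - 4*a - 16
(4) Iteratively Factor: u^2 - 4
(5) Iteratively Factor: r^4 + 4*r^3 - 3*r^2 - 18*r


(1) = (d - 3)*(d^2 - 3*d - 10) = (d - 5)*(d - 3)*(d + 2)
(2) = (z)*(z^4 - 6*z^3 + 54*z - 81) = z*(z - 3)*(z^3 - 3*z^2 - 9*z + 27) = z*(z - 3)^2*(z^2 - 9) = z*(z - 3)^3*(z + 3)
(3) = (a + 4)*(a^2 - 4) = (a + 2)*(a + 4)*(a - 2)
(4) = (u - 2)*(u + 2)
(5) = (r + 3)*(r^3 + r^2 - 6*r) = (r + 3)^2*(r^2 - 2*r) = (r - 2)*(r + 3)^2*(r)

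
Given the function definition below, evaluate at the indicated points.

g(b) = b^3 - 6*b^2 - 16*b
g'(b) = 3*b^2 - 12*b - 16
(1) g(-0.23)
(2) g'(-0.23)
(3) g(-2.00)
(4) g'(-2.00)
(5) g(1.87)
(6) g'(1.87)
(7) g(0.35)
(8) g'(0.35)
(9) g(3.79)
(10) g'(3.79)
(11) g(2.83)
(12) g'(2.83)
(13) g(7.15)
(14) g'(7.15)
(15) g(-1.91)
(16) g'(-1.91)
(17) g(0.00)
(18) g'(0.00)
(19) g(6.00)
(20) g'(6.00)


(1) = 3.35
(2) = -13.08
(3) = 0.00
(4) = 20.00
(5) = -44.36
(6) = -27.95
(7) = -6.29
(8) = -19.83
(9) = -92.38
(10) = -18.39
(11) = -70.67
(12) = -25.93
(13) = -55.61
(14) = 51.57
(15) = 1.70
(16) = 17.86
(17) = 0.00
(18) = -16.00
(19) = -96.00
(20) = 20.00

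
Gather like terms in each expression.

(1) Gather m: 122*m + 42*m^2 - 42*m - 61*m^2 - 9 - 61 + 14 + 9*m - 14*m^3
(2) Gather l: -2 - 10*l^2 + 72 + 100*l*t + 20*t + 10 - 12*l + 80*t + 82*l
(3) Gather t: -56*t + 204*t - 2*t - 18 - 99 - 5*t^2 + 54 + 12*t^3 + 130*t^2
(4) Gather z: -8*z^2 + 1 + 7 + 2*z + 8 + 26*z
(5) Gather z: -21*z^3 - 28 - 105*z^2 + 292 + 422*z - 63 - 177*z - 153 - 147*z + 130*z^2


(1) = -14*m^3 - 19*m^2 + 89*m - 56
(2) = -10*l^2 + l*(100*t + 70) + 100*t + 80
(3) = 12*t^3 + 125*t^2 + 146*t - 63
(4) = -8*z^2 + 28*z + 16
(5) = -21*z^3 + 25*z^2 + 98*z + 48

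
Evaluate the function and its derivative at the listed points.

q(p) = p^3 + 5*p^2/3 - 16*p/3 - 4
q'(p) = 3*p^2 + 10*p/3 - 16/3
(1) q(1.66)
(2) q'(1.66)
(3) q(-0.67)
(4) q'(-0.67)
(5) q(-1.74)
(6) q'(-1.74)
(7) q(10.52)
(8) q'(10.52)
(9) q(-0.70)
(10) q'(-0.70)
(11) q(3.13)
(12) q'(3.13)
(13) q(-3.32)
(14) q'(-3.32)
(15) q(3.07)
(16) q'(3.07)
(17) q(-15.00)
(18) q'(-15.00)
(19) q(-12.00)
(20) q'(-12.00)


(1) = -3.69
(2) = 8.47
(3) = 0.02
(4) = -6.22
(5) = 5.06
(6) = -2.05
(7) = 1288.60
(8) = 361.74
(9) = 0.21
(10) = -6.20
(11) = 26.30
(12) = 34.49
(13) = -4.52
(14) = 16.67
(15) = 24.27
(16) = 33.17
(17) = -2924.00
(18) = 619.67
(19) = -1428.00
(20) = 386.67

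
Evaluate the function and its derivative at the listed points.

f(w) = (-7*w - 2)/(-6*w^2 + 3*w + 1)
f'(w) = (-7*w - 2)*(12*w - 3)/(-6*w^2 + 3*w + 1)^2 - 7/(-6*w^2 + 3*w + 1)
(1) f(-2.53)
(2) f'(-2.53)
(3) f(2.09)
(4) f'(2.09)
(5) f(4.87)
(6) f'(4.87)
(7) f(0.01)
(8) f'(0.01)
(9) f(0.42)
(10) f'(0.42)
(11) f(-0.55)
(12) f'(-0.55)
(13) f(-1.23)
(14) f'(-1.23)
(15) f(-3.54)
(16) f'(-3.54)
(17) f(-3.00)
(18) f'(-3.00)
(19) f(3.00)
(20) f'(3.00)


(1) = -0.35
(2) = -0.10
(3) = 0.88
(4) = -0.65
(5) = 0.28
(6) = -0.07
(7) = -2.01
(8) = -1.17
(9) = -4.11
(10) = -12.81
(11) = -0.75
(12) = -0.08
(13) = -0.56
(14) = -0.25
(15) = -0.27
(16) = -0.06
(17) = -0.31
(18) = -0.08
(19) = 0.52
(20) = -0.23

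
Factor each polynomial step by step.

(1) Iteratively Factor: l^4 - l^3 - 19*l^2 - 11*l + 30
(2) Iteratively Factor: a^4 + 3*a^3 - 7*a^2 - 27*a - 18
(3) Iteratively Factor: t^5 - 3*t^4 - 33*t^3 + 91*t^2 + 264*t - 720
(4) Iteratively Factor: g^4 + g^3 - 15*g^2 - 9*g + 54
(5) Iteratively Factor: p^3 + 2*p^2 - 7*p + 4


(1) = (l + 3)*(l^3 - 4*l^2 - 7*l + 10) = (l - 5)*(l + 3)*(l^2 + l - 2) = (l - 5)*(l - 1)*(l + 3)*(l + 2)
(2) = (a - 3)*(a^3 + 6*a^2 + 11*a + 6) = (a - 3)*(a + 2)*(a^2 + 4*a + 3) = (a - 3)*(a + 2)*(a + 3)*(a + 1)
(3) = (t - 3)*(t^4 - 33*t^2 - 8*t + 240) = (t - 3)*(t + 4)*(t^3 - 4*t^2 - 17*t + 60) = (t - 3)^2*(t + 4)*(t^2 - t - 20) = (t - 3)^2*(t + 4)^2*(t - 5)
(4) = (g - 2)*(g^3 + 3*g^2 - 9*g - 27) = (g - 2)*(g + 3)*(g^2 - 9) = (g - 3)*(g - 2)*(g + 3)*(g + 3)
(5) = (p - 1)*(p^2 + 3*p - 4) = (p - 1)*(p + 4)*(p - 1)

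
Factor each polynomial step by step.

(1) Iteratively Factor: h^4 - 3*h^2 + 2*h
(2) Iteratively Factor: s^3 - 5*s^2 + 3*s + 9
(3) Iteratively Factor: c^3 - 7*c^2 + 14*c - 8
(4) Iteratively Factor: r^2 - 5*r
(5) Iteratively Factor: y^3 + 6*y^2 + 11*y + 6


(1) = (h - 1)*(h^3 + h^2 - 2*h) = (h - 1)^2*(h^2 + 2*h) = (h - 1)^2*(h + 2)*(h)
(2) = (s - 3)*(s^2 - 2*s - 3) = (s - 3)^2*(s + 1)
(3) = (c - 1)*(c^2 - 6*c + 8) = (c - 2)*(c - 1)*(c - 4)
(4) = (r)*(r - 5)
(5) = (y + 1)*(y^2 + 5*y + 6) = (y + 1)*(y + 3)*(y + 2)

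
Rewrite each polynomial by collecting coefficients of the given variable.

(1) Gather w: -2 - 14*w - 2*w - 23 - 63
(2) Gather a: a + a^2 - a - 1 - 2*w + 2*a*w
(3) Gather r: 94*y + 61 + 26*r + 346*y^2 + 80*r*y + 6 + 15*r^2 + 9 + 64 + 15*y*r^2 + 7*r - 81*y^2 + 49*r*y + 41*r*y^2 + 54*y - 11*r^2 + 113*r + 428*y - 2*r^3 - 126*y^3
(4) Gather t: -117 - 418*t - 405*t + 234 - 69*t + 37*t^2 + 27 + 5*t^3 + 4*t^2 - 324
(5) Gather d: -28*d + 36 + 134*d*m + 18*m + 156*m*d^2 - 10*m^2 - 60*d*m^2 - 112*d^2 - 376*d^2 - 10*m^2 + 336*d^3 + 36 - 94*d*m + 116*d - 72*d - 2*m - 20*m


(1) = -16*w - 88
(2) = a^2 + 2*a*w - 2*w - 1
(3) = -2*r^3 + r^2*(15*y + 4) + r*(41*y^2 + 129*y + 146) - 126*y^3 + 265*y^2 + 576*y + 140
(4) = 5*t^3 + 41*t^2 - 892*t - 180
(5) = 336*d^3 + d^2*(156*m - 488) + d*(-60*m^2 + 40*m + 16) - 20*m^2 - 4*m + 72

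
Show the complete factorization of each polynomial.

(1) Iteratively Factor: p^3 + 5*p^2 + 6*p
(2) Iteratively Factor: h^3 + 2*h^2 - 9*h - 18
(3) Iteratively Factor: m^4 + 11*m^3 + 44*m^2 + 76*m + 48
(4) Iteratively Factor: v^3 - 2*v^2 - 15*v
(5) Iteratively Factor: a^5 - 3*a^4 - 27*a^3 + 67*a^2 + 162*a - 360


(1) = (p)*(p^2 + 5*p + 6) = p*(p + 2)*(p + 3)
(2) = (h + 2)*(h^2 - 9) = (h + 2)*(h + 3)*(h - 3)
(3) = (m + 2)*(m^3 + 9*m^2 + 26*m + 24) = (m + 2)*(m + 3)*(m^2 + 6*m + 8) = (m + 2)^2*(m + 3)*(m + 4)
(4) = (v)*(v^2 - 2*v - 15) = v*(v + 3)*(v - 5)
(5) = (a + 4)*(a^4 - 7*a^3 + a^2 + 63*a - 90) = (a + 3)*(a + 4)*(a^3 - 10*a^2 + 31*a - 30) = (a - 3)*(a + 3)*(a + 4)*(a^2 - 7*a + 10) = (a - 5)*(a - 3)*(a + 3)*(a + 4)*(a - 2)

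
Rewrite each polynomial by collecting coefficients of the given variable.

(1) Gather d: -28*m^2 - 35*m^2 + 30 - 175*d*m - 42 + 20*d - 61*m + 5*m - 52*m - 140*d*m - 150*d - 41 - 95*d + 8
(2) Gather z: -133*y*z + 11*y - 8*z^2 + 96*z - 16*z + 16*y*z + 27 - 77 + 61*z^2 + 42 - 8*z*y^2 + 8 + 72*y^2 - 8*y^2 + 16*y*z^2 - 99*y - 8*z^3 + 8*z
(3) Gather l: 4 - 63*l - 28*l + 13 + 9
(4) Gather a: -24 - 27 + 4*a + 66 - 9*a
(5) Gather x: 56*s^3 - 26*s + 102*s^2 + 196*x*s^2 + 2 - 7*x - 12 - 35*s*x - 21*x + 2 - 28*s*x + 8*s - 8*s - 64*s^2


(1) = d*(-315*m - 225) - 63*m^2 - 108*m - 45
(2) = 64*y^2 - 88*y - 8*z^3 + z^2*(16*y + 53) + z*(-8*y^2 - 117*y + 88)
(3) = 26 - 91*l
(4) = 15 - 5*a
(5) = 56*s^3 + 38*s^2 - 26*s + x*(196*s^2 - 63*s - 28) - 8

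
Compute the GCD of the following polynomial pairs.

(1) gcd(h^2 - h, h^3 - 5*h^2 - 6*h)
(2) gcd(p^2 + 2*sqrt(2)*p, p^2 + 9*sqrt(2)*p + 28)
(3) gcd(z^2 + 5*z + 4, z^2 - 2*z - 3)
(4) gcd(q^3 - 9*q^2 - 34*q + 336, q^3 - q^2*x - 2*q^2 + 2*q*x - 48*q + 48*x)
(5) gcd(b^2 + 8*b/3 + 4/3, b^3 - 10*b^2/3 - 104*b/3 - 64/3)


(1) = h
(2) = gcd(p*(p + 2*sqrt(2)), (p + 2*sqrt(2))*(p + 7*sqrt(2))) = p + 2*sqrt(2)
(3) = z + 1
(4) = gcd((q - 8)*(q - 7)*(q + 6), (q - 8)*(q + 6)*(q - x)) = q^2 - 2*q - 48
(5) = gcd((b + 2/3)*(b + 2), (b - 8)*(b + 2/3)*(b + 4)) = b + 2/3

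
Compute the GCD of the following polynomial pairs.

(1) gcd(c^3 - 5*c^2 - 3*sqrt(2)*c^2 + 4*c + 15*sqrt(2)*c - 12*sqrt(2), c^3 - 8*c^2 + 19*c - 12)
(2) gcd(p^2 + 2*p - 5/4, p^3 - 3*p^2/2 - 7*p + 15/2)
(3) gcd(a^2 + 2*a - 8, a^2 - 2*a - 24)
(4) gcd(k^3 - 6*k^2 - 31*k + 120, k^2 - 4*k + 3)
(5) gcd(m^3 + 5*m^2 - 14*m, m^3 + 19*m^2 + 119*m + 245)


(1) = gcd((c - 4)*(c - 1)*(c - 3*sqrt(2)), (c - 4)*(c - 3)*(c - 1)) = c^2 - 5*c + 4
(2) = p + 5/2
(3) = a + 4
(4) = gcd((k - 8)*(k - 3)*(k + 5), (k - 3)*(k - 1)) = k - 3
(5) = gcd(m*(m - 2)*(m + 7), (m + 5)*(m + 7)^2) = m + 7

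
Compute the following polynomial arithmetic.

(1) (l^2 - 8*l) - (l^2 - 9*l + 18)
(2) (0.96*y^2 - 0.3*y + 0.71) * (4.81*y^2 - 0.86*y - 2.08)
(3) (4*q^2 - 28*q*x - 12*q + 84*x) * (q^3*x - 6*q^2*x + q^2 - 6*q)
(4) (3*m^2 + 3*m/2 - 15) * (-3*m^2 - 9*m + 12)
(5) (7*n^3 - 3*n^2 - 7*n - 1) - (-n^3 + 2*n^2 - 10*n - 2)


(1) = l - 18
(2) = 4.6176*y^4 - 2.2686*y^3 + 1.6763*y^2 + 0.0134*y - 1.4768
(3) = 4*q^5*x - 28*q^4*x^2 - 36*q^4*x + 4*q^4 + 252*q^3*x^2 + 44*q^3*x - 36*q^3 - 504*q^2*x^2 + 252*q^2*x + 72*q^2 - 504*q*x
(4) = -9*m^4 - 63*m^3/2 + 135*m^2/2 + 153*m - 180
(5) = 8*n^3 - 5*n^2 + 3*n + 1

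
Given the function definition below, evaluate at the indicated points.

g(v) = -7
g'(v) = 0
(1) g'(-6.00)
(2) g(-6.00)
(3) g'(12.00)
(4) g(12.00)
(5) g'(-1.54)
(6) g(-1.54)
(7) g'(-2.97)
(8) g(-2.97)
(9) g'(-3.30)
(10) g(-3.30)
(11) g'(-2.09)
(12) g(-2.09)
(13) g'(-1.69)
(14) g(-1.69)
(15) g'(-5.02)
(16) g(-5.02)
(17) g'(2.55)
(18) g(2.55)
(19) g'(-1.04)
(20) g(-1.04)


(1) = 0.00
(2) = -7.00
(3) = 0.00
(4) = -7.00
(5) = 0.00
(6) = -7.00
(7) = 0.00
(8) = -7.00
(9) = 0.00
(10) = -7.00
(11) = 0.00
(12) = -7.00
(13) = 0.00
(14) = -7.00
(15) = 0.00
(16) = -7.00
(17) = 0.00
(18) = -7.00
(19) = 0.00
(20) = -7.00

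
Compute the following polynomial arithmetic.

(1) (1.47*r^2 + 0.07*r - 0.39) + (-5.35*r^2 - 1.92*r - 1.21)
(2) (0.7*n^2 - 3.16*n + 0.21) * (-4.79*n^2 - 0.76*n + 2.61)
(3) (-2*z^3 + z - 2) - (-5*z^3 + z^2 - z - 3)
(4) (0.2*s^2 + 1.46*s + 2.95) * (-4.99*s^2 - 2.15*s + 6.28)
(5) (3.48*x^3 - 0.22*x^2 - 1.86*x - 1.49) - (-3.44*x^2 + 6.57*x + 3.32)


(1) = -3.88*r^2 - 1.85*r - 1.6
(2) = -3.353*n^4 + 14.6044*n^3 + 3.2227*n^2 - 8.4072*n + 0.5481
(3) = 3*z^3 - z^2 + 2*z + 1
(4) = -0.998*s^4 - 7.7154*s^3 - 16.6035*s^2 + 2.8263*s + 18.526
(5) = 3.48*x^3 + 3.22*x^2 - 8.43*x - 4.81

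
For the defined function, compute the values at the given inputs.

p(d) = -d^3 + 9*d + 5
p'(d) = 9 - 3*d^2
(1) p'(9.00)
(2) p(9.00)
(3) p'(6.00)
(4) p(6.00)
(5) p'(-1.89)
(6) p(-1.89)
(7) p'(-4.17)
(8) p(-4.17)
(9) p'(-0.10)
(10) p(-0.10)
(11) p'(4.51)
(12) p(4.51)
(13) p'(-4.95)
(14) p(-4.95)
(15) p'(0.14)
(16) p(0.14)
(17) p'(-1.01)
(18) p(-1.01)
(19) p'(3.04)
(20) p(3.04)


(1) = -234.00
(2) = -643.00
(3) = -99.00
(4) = -157.00
(5) = -1.72
(6) = -5.26
(7) = -43.17
(8) = 39.98
(9) = 8.97
(10) = 4.10
(11) = -52.02
(12) = -46.14
(13) = -64.51
(14) = 81.74
(15) = 8.94
(16) = 6.26
(17) = 5.94
(18) = -3.06
(19) = -18.72
(20) = 4.27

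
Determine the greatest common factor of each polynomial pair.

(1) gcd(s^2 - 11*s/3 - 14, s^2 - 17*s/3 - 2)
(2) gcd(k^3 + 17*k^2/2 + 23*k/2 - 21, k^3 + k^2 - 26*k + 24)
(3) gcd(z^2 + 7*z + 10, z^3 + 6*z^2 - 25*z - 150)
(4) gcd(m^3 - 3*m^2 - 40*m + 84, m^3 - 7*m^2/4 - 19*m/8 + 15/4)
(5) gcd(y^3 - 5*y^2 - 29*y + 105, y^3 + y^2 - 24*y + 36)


(1) = gcd((s - 6)*(s + 7/3), (s - 6)*(s + 1/3)) = s - 6
(2) = k^2 + 5*k - 6
(3) = gcd((z + 2)*(z + 5), (z - 5)*(z + 5)*(z + 6)) = z + 5
(4) = gcd((m - 7)*(m - 2)*(m + 6), (m - 2)*(m - 5/4)*(m + 3/2)) = m - 2
(5) = y - 3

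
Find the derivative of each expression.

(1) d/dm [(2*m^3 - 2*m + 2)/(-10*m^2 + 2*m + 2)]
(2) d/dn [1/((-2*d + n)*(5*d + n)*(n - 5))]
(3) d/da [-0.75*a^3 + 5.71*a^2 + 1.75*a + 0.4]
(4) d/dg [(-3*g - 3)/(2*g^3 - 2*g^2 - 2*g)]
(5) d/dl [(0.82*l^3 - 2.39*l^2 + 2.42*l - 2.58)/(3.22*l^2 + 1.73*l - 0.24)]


(1) = ((10*m - 1)*(m^3 - m + 1) + (3*m^2 - 1)*(-5*m^2 + m + 1))/(-5*m^2 + m + 1)^2
(2) = ((2*d - n)*(5*d + n) + (2*d - n)*(n - 5) - (5*d + n)*(n - 5))/((2*d - n)^2*(5*d + n)^2*(n - 5)^2)
(3) = -2.25*a^2 + 11.42*a + 1.75
(4) = 3*(2*g^3 + 2*g^2 - 2*g - 1)/(2*g^2*(g^4 - 2*g^3 - g^2 + 2*g + 1))
(5) = (2.6404*l^4 + 2.8372*l^3 - 12.5175*l^2 + 17.7624*l + 3.8826)/(10.3684*l^4 + 11.1412*l^3 + 1.4473*l^2 - 0.8304*l + 0.0576)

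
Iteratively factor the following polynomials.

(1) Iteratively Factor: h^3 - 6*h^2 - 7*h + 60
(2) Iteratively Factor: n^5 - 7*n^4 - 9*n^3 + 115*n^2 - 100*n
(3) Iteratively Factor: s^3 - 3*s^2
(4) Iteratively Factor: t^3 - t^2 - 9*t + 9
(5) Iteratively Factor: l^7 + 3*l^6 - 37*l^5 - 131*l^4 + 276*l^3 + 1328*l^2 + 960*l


(1) = (h - 4)*(h^2 - 2*h - 15) = (h - 5)*(h - 4)*(h + 3)
(2) = (n - 5)*(n^4 - 2*n^3 - 19*n^2 + 20*n) = n*(n - 5)*(n^3 - 2*n^2 - 19*n + 20) = n*(n - 5)*(n - 1)*(n^2 - n - 20) = n*(n - 5)*(n - 1)*(n + 4)*(n - 5)
(3) = (s - 3)*(s^2) = s*(s - 3)*(s)
(4) = (t + 3)*(t^2 - 4*t + 3) = (t - 3)*(t + 3)*(t - 1)
(5) = (l)*(l^6 + 3*l^5 - 37*l^4 - 131*l^3 + 276*l^2 + 1328*l + 960) = l*(l + 4)*(l^5 - l^4 - 33*l^3 + l^2 + 272*l + 240) = l*(l - 4)*(l + 4)*(l^4 + 3*l^3 - 21*l^2 - 83*l - 60) = l*(l - 4)*(l + 3)*(l + 4)*(l^3 - 21*l - 20) = l*(l - 4)*(l + 1)*(l + 3)*(l + 4)*(l^2 - l - 20) = l*(l - 5)*(l - 4)*(l + 1)*(l + 3)*(l + 4)*(l + 4)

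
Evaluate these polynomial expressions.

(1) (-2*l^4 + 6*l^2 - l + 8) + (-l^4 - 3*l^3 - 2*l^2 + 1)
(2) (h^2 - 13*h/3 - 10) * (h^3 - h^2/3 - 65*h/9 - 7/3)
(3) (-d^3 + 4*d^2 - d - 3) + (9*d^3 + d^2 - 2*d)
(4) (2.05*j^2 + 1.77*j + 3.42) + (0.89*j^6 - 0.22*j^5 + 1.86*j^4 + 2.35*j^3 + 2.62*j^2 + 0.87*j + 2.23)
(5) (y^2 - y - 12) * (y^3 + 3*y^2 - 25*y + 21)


(1) = -3*l^4 - 3*l^3 + 4*l^2 - l + 9
(2) = h^5 - 14*h^4/3 - 142*h^3/9 + 872*h^2/27 + 247*h/3 + 70/3
(3) = 8*d^3 + 5*d^2 - 3*d - 3
(4) = 0.89*j^6 - 0.22*j^5 + 1.86*j^4 + 2.35*j^3 + 4.67*j^2 + 2.64*j + 5.65
(5) = y^5 + 2*y^4 - 40*y^3 + 10*y^2 + 279*y - 252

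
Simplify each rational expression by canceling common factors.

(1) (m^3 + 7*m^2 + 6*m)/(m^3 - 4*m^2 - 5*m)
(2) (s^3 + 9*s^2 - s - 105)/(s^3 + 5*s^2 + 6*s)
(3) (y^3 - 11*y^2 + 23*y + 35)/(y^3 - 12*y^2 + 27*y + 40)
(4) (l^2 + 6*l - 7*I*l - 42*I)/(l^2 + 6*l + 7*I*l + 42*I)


(1) = (m + 6)/(m - 5)
(2) = (s^3 + 9*s^2 - s - 105)/(s^3 + 5*s^2 + 6*s)
(3) = (y - 7)/(y - 8)
(4) = (l - 7*I)/(l + 7*I)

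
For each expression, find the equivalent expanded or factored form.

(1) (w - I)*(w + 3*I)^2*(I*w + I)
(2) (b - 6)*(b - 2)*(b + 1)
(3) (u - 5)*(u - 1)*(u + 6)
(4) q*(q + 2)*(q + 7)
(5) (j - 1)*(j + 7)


(1) = I*w^4 - 5*w^3 + I*w^3 - 5*w^2 - 3*I*w^2 - 9*w - 3*I*w - 9
(2) = b^3 - 7*b^2 + 4*b + 12
(3) = u^3 - 31*u + 30
(4) = q^3 + 9*q^2 + 14*q
(5) = j^2 + 6*j - 7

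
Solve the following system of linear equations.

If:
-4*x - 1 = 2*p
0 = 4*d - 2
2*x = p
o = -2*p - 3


Then:
d = 1/2
o = -5/2
p = -1/4
x = -1/8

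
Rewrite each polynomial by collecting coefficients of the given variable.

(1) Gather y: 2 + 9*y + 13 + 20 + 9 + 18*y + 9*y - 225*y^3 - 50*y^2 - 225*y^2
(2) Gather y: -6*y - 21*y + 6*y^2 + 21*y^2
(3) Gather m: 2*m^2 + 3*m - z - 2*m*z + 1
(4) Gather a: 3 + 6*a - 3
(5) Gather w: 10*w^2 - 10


(1) = -225*y^3 - 275*y^2 + 36*y + 44
(2) = 27*y^2 - 27*y
(3) = 2*m^2 + m*(3 - 2*z) - z + 1
(4) = 6*a
(5) = 10*w^2 - 10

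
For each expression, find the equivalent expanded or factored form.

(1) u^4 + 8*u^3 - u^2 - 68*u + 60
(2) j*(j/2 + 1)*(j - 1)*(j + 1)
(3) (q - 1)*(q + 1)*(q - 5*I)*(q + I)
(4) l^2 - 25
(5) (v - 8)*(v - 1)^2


(1) = (u - 2)*(u - 1)*(u + 5)*(u + 6)
(2) = j^4/2 + j^3 - j^2/2 - j
(3) = q^4 - 4*I*q^3 + 4*q^2 + 4*I*q - 5
(4) = (l - 5)*(l + 5)
(5) = v^3 - 10*v^2 + 17*v - 8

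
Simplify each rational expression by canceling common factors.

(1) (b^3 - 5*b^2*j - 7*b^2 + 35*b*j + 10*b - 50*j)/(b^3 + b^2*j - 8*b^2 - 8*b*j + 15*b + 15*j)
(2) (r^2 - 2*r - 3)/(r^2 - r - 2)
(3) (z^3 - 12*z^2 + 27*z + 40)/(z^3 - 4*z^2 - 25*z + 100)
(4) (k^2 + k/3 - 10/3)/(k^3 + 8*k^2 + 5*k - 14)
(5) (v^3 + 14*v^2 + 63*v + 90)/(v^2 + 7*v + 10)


(1) = (b^2 - 5*b*j - 2*b + 10*j)/(b^2 + b*j - 3*b - 3*j)
(2) = (r - 3)/(r - 2)
(3) = (z^2 - 7*z - 8)/(z^2 + z - 20)
(4) = (3*k - 5)/(3*k^2 + 18*k - 21)
(5) = (v^2 + 9*v + 18)/(v + 2)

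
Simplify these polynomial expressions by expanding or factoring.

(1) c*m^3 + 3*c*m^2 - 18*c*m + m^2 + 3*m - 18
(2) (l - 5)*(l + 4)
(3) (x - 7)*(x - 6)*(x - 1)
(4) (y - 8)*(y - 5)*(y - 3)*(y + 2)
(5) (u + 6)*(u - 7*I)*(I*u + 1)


(1) = (m - 3)*(m + 6)*(c*m + 1)
(2) = l^2 - l - 20
(3) = x^3 - 14*x^2 + 55*x - 42
(4) = y^4 - 14*y^3 + 47*y^2 + 38*y - 240
(5) = I*u^3 + 8*u^2 + 6*I*u^2 + 48*u - 7*I*u - 42*I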